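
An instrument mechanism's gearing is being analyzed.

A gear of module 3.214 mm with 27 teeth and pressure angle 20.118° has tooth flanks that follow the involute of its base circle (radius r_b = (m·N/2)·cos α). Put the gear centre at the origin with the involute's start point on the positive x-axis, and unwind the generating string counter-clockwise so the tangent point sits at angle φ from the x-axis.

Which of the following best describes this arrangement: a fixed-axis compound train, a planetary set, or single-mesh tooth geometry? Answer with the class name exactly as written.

topology: single-mesh involute geometry — m = 3.214, N = 27
classification: single-mesh tooth geometry

single-mesh tooth geometry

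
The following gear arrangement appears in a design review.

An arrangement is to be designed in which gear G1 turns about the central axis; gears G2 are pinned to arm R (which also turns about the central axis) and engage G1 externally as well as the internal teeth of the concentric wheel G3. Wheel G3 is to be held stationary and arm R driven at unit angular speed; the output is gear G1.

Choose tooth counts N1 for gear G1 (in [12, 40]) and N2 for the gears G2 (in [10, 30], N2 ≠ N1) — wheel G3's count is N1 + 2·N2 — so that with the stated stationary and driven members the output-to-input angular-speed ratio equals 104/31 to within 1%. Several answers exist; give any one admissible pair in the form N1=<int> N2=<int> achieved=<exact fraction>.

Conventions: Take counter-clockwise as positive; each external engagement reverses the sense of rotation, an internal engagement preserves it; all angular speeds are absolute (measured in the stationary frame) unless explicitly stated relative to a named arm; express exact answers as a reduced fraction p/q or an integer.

N1=31 N2=21 achieved=104/31

planetary set to be sized for 104/31 (Willis relation)
Willis with ω_ring = 0: ω_sun/ω_arm = (N1+N3)/N1; set equal to 104/31  ⇒  N3/N1 = 104/31 − 1 = 73/31
N3 = N1 + 2·N2  ⇒  N2/N1 = (N3/N1 − 1)/2 = (73/31 − 1)/2 = 21/31
smallest multiple with N1 ≥ 12 and N2 ≥ 10: k = 1  ⇒  N1 = 1·31 = 31, N2 = 1·21 = 21 (N1 ≤ 40, N2 ≤ 30, N2 ≠ N1 ✓), N3 = 31 + 2·21 = 73
check: (N1+N3)/N1 with N1 = 31, N3 = 73 gives 104/31; |achieved − target| = 0 ≤ 26/775 ✓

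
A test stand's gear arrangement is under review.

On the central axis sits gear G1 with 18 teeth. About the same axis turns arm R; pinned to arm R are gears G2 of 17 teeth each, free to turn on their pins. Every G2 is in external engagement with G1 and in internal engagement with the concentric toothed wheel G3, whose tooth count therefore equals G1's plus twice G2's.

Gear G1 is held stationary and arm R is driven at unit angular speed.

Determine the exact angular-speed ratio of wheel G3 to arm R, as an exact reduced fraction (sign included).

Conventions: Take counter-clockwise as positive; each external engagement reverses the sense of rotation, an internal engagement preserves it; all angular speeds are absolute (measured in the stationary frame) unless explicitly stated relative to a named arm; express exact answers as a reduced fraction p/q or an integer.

35/26

topology: planetary set — G1 18T / G2 17T / G3 52T, arm = carrier (Willis)
ring teeth: 18 + 2·17 = 52
18(ω_sun−ω_arm) = −52(ω_ring−ω_arm),  ω_sun = 0, ω_arm = 1
ω_ring = 1 − (18/52)(0−1) = 35/26
ω_out/ω_in = 35/26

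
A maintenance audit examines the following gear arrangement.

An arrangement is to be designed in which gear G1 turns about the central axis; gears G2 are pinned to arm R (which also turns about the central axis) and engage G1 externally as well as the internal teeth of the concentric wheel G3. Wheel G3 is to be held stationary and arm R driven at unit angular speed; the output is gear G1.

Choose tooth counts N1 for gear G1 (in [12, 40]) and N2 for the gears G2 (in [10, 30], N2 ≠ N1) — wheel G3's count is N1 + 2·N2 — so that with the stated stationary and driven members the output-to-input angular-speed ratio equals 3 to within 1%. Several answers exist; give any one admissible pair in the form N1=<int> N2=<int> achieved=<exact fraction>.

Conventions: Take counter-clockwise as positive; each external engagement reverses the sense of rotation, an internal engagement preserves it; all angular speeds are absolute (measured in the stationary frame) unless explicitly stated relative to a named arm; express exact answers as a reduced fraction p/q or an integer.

topology: planetary set — design target 3, arm = carrier (Willis)
Willis with ω_ring = 0: ω_sun/ω_arm = (N1+N3)/N1; set equal to 3  ⇒  N3/N1 = 3 − 1 = 2
N3 = N1 + 2·N2  ⇒  N2/N1 = (N3/N1 − 1)/2 = (2 − 1)/2 = 1/2
smallest multiple with N1 ≥ 12 and N2 ≥ 10: k = 10  ⇒  N1 = 10·2 = 20, N2 = 10·1 = 10 (N1 ≤ 40, N2 ≤ 30, N2 ≠ N1 ✓), N3 = 20 + 2·10 = 40
check: (N1+N3)/N1 with N1 = 20, N3 = 40 gives 3; |achieved − target| = 0 ≤ 3/100 ✓

N1=20 N2=10 achieved=3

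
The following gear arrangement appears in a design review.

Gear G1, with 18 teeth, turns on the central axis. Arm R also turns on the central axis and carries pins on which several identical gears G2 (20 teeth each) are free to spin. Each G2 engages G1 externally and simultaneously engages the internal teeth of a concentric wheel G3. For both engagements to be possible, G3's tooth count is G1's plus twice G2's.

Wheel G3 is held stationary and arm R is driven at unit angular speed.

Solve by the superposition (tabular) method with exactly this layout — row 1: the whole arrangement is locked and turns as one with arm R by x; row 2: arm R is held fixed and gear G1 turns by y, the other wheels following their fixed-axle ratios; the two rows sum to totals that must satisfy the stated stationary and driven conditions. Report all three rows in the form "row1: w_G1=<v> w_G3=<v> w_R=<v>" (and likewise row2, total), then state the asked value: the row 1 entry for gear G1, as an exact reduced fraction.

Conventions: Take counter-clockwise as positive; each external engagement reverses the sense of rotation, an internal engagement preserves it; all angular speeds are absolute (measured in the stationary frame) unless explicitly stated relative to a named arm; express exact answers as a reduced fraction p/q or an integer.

row1: w_G1=1 w_G3=1 w_R=1
row2: w_G1=29/9 w_G3=-1 w_R=0
total: w_G1=38/9 w_G3=0 w_R=1
asked value: 1

recognized (axles ride arm R): planetary set, 18/20/58 teeth
row 1: whole set turns with the arm by x
row 2: sun turns y, ring = −(18/58)·y, arm 0
boundary: total ω_ring = x − (18/58)·y = 0 and total ω_arm = x = 1  ⇒  y = 29/9, x = 1
row 2 ring = −(18/58)·29/9 = -1
totals (row 1 + row 2): sun 1 + 29/9 = 38/9, ring 1 + (-1) = 0, arm 1 + 0 = 1
asked cell (row1, sun) = 1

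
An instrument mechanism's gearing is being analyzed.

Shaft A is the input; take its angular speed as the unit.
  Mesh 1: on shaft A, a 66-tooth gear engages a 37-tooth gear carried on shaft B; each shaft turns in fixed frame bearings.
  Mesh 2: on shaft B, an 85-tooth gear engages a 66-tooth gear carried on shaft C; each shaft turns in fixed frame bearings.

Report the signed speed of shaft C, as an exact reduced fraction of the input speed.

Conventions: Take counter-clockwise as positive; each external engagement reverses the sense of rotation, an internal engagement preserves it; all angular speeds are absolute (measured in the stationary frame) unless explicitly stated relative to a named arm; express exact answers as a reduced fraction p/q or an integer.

2-mesh fixed-axis compound train (all bearings frame-fixed)
mesh 1 [66T→37T]: |ω|/ω_in = 1×66/37 = 66/37, sense flips to −
mesh 2 [85T→66T]: |ω|/ω_in = (66/37)×85/66 = 85/37, sense flips to +
signed output speed (× input speed) = 85/37

85/37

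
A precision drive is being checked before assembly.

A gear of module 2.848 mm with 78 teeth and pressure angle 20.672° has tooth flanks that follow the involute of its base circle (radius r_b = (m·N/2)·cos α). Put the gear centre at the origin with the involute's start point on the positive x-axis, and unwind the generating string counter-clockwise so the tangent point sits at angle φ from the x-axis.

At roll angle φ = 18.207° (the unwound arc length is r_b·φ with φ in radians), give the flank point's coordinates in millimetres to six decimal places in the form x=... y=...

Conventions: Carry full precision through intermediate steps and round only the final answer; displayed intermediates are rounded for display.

x=109.036013 y=1.100365

recognized (one wheel, involute flank): single-mesh tooth geometry, m = 2.848, N = 78
pitch radius r_p = m·N/2 = 2.848·78/2 = 111.072000
base radius r_b = r_p·cos α = 111.072000·cos 20.672° = 103.920814
roll angle φ = 18.207° = 0.31777210 rad
x = r_b·(cos φ + φ·sin φ) = 109.036013
y = r_b·(sin φ − φ·cos φ) = 1.100365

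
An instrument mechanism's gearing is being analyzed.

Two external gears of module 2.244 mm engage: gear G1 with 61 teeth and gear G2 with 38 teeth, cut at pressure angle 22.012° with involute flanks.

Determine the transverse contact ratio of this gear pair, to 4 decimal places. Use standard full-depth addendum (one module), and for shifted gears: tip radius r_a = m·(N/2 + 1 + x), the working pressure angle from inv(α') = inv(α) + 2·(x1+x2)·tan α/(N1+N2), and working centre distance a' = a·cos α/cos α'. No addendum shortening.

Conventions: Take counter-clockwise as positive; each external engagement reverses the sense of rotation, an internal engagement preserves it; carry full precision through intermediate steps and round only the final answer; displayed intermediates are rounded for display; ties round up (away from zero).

1.6480

single-mesh involute tooth geometry (61T engaging 38T at module 2.244)
base radii: r_b1 = 63.452946, r_b2 = 39.528065
tip radii: r_a1 = 70.686000, r_a2 = 44.880000
no profile shift: α' = α, a' = a
action lengths: √(r_a1²−r_b1²) = 31.148583, √(r_a2²−r_b2²) = 21.254329
base pitch p_b = π·m·cos α = 6.535846
CR = (31.148583 + 21.254329 − 111.078000·sin 22.01200°)/6.535846 = 1.647957
contact ratio ≈ 1.6480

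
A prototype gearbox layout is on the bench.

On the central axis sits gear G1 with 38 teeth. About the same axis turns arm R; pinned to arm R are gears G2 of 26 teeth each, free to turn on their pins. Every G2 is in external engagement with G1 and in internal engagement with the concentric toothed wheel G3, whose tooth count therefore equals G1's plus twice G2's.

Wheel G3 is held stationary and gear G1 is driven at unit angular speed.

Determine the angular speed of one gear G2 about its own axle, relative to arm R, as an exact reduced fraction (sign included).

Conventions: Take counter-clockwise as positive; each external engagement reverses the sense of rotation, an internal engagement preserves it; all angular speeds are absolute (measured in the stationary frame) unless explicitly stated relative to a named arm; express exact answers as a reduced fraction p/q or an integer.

topology: planetary set — G1 38T / G2 26T / G3 90T, arm = carrier (Willis)
ring teeth: 38 + 2·26 = 90
38(ω_sun−ω_arm) = −90(ω_ring−ω_arm),  ω_ring = 0, ω_sun = 1
38(1−ω_arm) = −90(0−ω_arm)  ⇒  128·ω_arm = 38  ⇒  ω_arm = 19/64
sun–planet mesh: 38·(1−19/64) = −26·(ω_p−ω_arm)  ⇒  ω_p−ω_arm = -855/832
exact speed ratio = -855/832

-855/832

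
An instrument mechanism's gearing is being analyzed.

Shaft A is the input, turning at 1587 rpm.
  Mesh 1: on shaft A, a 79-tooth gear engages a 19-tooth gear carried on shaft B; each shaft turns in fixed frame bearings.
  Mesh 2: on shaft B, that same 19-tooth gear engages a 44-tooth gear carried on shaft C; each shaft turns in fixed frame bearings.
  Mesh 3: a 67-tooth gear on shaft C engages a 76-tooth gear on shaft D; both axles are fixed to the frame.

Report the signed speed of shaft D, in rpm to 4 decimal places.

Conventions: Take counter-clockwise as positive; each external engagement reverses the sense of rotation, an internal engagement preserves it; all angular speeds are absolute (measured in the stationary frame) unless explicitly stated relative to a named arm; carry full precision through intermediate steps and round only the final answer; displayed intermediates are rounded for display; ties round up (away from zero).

-2511.9590 rpm

recognized (4 fixed axles, 3 meshes): fixed-axis compound train
mesh 1 [79T→19T]: ω = 1587.0000×79/19 = 6598.5789 rpm, sense flips to −
mesh 2 [19T→44T]: ω = 6598.5789×19/44 = 2849.3864 rpm, sense flips to +
mesh 3 [67T→76T]: ω = 2849.3864×67/76 = 2511.9590 rpm, sense flips to −
signed output speed = -2511.9590 rpm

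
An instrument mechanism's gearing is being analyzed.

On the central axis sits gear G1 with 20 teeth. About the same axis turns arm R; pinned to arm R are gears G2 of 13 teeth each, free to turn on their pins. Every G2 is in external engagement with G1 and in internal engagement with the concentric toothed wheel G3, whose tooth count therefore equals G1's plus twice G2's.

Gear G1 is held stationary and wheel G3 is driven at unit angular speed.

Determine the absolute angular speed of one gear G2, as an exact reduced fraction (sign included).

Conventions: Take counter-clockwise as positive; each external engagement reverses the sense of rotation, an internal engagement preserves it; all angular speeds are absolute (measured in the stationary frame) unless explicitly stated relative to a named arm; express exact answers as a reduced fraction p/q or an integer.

23/13

topology: planetary set — G1 20T / G2 13T / G3 46T, arm = carrier (Willis)
ring teeth: 20 + 2·13 = 46
20(ω_sun−ω_arm) = −46(ω_ring−ω_arm),  ω_sun = 0, ω_ring = 1
20(0−ω_arm) = −46(1−ω_arm)  ⇒  66·ω_arm = 46  ⇒  ω_arm = 23/33
sun–planet mesh: 20·(0−23/33) = −13·(ω_p−ω_arm)  ⇒  ω_p−ω_arm = 460/429
ω_p = 23/33 + 460/429 = 23/13
exact speed ratio = 23/13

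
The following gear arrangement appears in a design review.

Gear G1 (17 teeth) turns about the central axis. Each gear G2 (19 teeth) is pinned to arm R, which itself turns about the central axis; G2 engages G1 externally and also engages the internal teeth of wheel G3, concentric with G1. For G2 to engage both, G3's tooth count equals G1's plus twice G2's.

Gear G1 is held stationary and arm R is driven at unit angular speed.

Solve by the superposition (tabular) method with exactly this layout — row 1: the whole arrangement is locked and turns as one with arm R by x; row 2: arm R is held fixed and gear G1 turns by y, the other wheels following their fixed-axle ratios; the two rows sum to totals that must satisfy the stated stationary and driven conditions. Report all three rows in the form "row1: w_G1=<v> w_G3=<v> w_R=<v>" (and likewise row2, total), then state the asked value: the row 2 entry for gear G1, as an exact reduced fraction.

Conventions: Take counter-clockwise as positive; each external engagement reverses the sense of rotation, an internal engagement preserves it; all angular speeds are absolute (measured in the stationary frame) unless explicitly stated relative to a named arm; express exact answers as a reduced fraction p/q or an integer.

row1: w_G1=1 w_G3=1 w_R=1
row2: w_G1=-1 w_G3=17/55 w_R=0
total: w_G1=0 w_G3=72/55 w_R=1
asked value: -1

topology: planetary set — G1 17T / G2 19T / G3 55T, arm = carrier (Willis)
row 1 (train locked, turned with arm): all members turn x
row 2: sun turns y, ring = −(17/55)·y, arm 0
boundary: total ω_sun = x + y = 0 and total ω_arm = x = 1  ⇒  y = -1, x = 1
row 2 ring = −(17/55)·(-1) = 17/55
totals (row 1 + row 2): sun 1 + (-1) = 0, ring 1 + 17/55 = 72/55, arm 1 + 0 = 1
asked cell (row2, sun) = -1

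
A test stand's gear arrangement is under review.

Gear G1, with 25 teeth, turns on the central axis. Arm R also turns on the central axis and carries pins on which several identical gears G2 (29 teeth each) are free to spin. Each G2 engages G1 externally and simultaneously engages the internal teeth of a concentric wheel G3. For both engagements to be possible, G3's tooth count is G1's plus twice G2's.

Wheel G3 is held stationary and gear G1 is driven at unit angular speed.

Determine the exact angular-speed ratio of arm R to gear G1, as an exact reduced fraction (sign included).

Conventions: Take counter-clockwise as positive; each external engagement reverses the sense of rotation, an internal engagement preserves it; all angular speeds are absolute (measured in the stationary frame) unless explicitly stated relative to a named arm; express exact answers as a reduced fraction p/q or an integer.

topology: planetary set — G1 25T / G2 29T / G3 83T, arm = carrier (Willis)
ring teeth: 25 + 2·29 = 83
25(ω_sun−ω_arm) = −83(ω_ring−ω_arm),  ω_ring = 0, ω_sun = 1
25(1−ω_arm) = −83(0−ω_arm)  ⇒  108·ω_arm = 25  ⇒  ω_arm = 25/108
ω_out/ω_in = 25/108

25/108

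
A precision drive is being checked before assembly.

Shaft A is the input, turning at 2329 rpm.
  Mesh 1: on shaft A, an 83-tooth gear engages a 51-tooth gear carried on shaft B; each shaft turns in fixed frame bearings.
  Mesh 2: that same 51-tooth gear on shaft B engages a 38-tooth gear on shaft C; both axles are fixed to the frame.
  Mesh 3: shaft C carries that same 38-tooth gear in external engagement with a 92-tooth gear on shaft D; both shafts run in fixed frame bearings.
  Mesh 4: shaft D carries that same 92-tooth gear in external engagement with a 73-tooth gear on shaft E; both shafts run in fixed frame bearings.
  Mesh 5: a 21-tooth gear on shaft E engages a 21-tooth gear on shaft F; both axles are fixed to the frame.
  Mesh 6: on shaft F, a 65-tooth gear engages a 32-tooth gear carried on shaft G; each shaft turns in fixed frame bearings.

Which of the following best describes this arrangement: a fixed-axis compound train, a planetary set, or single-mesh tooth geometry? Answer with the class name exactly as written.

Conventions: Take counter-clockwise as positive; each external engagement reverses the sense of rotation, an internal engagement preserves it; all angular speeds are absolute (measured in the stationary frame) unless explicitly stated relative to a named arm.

class = fixed-axis compound train [6 meshes; 6 ratios multiply, 6 sense flips]
classification: fixed-axis compound train

fixed-axis compound train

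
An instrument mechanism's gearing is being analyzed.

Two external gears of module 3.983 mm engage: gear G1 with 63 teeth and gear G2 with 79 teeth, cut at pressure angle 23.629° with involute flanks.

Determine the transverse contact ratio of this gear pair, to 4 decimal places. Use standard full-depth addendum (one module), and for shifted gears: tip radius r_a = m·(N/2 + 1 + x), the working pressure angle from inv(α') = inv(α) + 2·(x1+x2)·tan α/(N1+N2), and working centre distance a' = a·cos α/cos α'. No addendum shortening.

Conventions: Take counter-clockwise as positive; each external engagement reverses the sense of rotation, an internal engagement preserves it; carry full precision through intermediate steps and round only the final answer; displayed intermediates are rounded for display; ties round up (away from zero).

1.6236

recognized (one external pair, fixed centres): single-mesh tooth geometry, m = 3.983, N1 = 63, N2 = 79
base radii: r_b1 = 114.945553, r_b2 = 144.138075
tip radii: r_a1 = 129.447500, r_a2 = 161.311500
no profile shift: α' = α, a' = a
action lengths: √(r_a1²−r_b1²) = 59.532974, √(r_a2²−r_b2²) = 72.426621
base pitch p_b = π·m·cos α = 11.463876
CR = (59.532974 + 72.426621 − 282.793000·sin 23.62900°)/11.463876 = 1.623582
contact ratio ≈ 1.6236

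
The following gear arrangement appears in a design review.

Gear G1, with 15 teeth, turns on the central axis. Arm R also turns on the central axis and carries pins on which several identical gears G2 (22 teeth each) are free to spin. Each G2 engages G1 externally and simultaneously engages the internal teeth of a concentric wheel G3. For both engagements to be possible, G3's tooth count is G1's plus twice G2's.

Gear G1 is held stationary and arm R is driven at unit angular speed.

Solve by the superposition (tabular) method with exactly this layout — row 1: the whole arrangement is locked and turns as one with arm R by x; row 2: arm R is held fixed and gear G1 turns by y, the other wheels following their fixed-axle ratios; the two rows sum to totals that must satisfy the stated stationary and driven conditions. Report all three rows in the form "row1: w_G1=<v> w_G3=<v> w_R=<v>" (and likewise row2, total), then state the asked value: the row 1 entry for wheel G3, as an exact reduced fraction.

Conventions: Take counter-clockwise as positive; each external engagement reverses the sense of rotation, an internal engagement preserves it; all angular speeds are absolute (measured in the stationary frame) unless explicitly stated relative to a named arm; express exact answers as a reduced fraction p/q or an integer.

topology: planetary set — G1 15T / G2 22T / G3 59T, arm = carrier (Willis)
row 1 (train locked, turned with arm): all members turn x
row 2: sun turns y, ring = −(15/59)·y, arm 0
boundary: total ω_sun = x + y = 0 and total ω_arm = x = 1  ⇒  y = -1, x = 1
row 2 ring = −(15/59)·(-1) = 15/59
totals (row 1 + row 2): sun 1 + (-1) = 0, ring 1 + 15/59 = 74/59, arm 1 + 0 = 1
asked cell (row1, ring) = 1

row1: w_G1=1 w_G3=1 w_R=1
row2: w_G1=-1 w_G3=15/59 w_R=0
total: w_G1=0 w_G3=74/59 w_R=1
asked value: 1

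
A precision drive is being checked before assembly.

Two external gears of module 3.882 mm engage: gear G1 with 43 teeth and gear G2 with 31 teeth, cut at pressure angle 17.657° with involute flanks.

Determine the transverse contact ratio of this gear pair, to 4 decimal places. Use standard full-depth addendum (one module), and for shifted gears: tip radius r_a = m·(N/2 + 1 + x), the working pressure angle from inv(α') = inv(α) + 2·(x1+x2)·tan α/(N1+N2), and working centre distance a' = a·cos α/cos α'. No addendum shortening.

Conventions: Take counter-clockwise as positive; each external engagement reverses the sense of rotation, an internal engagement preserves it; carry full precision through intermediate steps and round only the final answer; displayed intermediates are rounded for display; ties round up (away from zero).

1.8155

recognized (one external pair, fixed centres): single-mesh tooth geometry, m = 3.882, N1 = 43, N2 = 31
base radii: r_b1 = 79.531007, r_b2 = 57.336307
tip radii: r_a1 = 87.345000, r_a2 = 64.053000
no profile shift: α' = α, a' = a
action lengths: √(r_a1²−r_b1²) = 36.110497, √(r_a2²−r_b2²) = 28.554066
base pitch p_b = π·m·cos α = 11.621118
CR = (36.110497 + 28.554066 − 143.634000·sin 17.65700°)/11.621118 = 1.815469
contact ratio ≈ 1.8155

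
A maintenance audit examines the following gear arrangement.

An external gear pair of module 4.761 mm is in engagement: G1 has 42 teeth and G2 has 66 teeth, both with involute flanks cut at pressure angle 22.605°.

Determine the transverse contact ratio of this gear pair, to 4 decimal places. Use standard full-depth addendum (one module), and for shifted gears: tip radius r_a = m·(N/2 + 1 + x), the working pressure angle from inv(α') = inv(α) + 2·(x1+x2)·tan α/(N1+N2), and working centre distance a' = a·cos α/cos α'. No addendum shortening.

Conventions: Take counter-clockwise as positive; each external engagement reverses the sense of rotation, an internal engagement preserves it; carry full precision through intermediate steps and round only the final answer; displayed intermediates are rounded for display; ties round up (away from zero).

single-mesh involute tooth geometry (42T engaging 66T at module 4.761)
base radii: r_b1 = 92.300127, r_b2 = 145.043057
tip radii: r_a1 = 104.742000, r_a2 = 161.874000
no profile shift: α' = α, a' = a
action lengths: √(r_a1²−r_b1²) = 49.513362, √(r_a2²−r_b2²) = 71.872828
base pitch p_b = π·m·cos α = 13.808067
CR = (49.513362 + 71.872828 − 257.094000·sin 22.60500°)/13.808067 = 1.634223
contact ratio ≈ 1.6342

1.6342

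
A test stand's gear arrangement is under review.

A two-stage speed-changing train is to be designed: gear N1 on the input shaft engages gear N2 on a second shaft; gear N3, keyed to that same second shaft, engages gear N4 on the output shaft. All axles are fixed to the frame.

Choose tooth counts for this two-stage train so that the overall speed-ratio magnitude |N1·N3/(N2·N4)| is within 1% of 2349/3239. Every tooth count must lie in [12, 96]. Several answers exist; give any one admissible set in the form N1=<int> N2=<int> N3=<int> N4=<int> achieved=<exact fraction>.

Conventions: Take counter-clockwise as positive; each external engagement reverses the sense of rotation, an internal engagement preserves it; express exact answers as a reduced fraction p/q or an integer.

N1=27 N2=41 N3=87 N4=79 achieved=2349/3239

design class (target 2349/3239): fixed-axis compound train
target = 2349/3239 in lowest terms: an exact hit needs N1·N3 = k·2349 and N2·N4 = k·3239 for one integer k, every count in [12, 96]; additionally prefer no 1:1 stage (N1 ≠ N2, N3 ≠ N4)
k = 1: N1·N3 = 2349 = 27·87, N2·N4 = 3239 = 41·79
achieved = 27·87/(41·79) = 2349/3239; |achieved − target| = 0 ≤ 2349/323900 ✓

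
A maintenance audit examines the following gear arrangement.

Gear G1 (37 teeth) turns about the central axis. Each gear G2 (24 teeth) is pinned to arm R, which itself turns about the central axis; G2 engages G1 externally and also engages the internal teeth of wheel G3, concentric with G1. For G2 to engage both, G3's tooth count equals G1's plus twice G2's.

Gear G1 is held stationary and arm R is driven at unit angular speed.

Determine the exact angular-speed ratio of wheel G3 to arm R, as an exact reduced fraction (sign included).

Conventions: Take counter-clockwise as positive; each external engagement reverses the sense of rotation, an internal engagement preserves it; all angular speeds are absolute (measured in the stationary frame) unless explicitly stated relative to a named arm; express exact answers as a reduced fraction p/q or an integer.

recognized (axles ride arm R): planetary set, 37/24/85 teeth
ring teeth: 37 + 2·24 = 85
37(ω_sun−ω_arm) = −85(ω_ring−ω_arm),  ω_sun = 0, ω_arm = 1
ω_ring = 1 − (37/85)(0−1) = 122/85
ω_out/ω_in = 122/85

122/85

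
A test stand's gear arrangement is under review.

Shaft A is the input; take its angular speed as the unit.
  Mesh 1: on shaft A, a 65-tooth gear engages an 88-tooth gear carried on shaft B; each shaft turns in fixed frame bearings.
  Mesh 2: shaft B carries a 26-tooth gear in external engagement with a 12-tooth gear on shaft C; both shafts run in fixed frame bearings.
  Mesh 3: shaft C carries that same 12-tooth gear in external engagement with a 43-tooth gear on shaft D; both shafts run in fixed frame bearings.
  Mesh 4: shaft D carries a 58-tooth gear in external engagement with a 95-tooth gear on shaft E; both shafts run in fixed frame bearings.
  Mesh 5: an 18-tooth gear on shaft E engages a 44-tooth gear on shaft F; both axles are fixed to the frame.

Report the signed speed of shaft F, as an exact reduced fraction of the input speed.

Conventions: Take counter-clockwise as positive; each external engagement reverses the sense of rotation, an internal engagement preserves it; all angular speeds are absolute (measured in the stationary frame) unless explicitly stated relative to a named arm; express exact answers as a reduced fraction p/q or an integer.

5-mesh fixed-axis compound train (all bearings frame-fixed)
mesh 1 [65T→88T]: |ω|/ω_in = 1×65/88 = 65/88, sense flips to −
mesh 2 [26T→12T]: |ω|/ω_in = (65/88)×26/12 = 845/528, sense flips to +
mesh 3 [12T→43T]: |ω|/ω_in = (845/528)×12/43 = 845/1892, sense flips to −
mesh 4 [58T→95T]: |ω|/ω_in = (845/1892)×58/95 = 4901/17974, sense flips to +
mesh 5 [18T→44T]: |ω|/ω_in = (4901/17974)×18/44 = 44109/395428, sense flips to −
signed output speed (× input speed) = -44109/395428

-44109/395428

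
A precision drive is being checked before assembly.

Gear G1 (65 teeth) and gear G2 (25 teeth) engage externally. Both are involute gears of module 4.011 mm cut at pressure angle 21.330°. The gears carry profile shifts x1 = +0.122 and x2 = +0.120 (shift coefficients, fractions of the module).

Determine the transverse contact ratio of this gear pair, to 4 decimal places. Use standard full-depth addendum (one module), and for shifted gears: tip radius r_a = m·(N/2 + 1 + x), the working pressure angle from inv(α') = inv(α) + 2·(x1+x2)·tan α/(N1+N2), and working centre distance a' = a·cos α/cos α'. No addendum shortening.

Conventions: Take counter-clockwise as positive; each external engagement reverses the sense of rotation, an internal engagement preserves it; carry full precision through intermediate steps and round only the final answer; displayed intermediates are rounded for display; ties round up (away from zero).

1.5996

single-mesh involute tooth geometry (65T engaging 25T at module 4.011)
base radii: r_b1 = 121.428129, r_b2 = 46.703126
tip radii: r_a1 = 134.857842, r_a2 = 54.629820
inv(α') = inv(21.330°) + 2·(+0.122+0.120)·tan α/(65+25) = 0.02030824  ⇒  α' = 22.08891°
a' = a·cos α / cos α' = 180.4950·cos 21.330°/cos 22.08891° = 181.449386
action lengths: √(r_a1²−r_b1²) = 58.667257, √(r_a2²−r_b2²) = 28.341405
base pitch p_b = π·m·cos α = 11.737776
CR = (58.667257 + 28.341405 − 181.449386·sin 22.08891°)/11.737776 = 1.599581
contact ratio ≈ 1.5996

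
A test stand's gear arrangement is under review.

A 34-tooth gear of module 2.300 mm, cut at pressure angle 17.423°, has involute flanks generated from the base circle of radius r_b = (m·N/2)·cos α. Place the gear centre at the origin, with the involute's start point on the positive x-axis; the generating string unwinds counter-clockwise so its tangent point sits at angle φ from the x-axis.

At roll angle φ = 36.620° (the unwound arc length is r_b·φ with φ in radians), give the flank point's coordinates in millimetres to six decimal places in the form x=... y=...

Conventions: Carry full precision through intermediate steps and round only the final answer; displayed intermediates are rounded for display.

x=44.165174 y=3.116018

topology: single-mesh involute geometry — m = 2.300, N = 34
pitch radius r_p = m·N/2 = 2.300·34/2 = 39.100000
base radius r_b = r_p·cos α = 39.100000·cos 17.423° = 37.306100
roll angle φ = 36.620° = 0.63913957 rad
x = r_b·(cos φ + φ·sin φ) = 44.165174
y = r_b·(sin φ − φ·cos φ) = 3.116018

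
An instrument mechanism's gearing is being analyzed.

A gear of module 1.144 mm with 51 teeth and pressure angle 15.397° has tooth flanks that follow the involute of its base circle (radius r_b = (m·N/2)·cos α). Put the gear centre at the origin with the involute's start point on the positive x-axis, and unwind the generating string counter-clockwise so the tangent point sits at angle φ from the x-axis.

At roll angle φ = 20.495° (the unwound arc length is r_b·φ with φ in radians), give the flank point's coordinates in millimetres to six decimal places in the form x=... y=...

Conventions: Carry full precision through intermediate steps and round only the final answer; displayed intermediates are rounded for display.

x=29.867186 y=0.423623

class = single-mesh tooth geometry [base-circle involute, m = 1.144, 51T]
pitch radius r_p = m·N/2 = 1.144·51/2 = 29.172000
base radius r_b = r_p·cos α = 29.172000·cos 15.397° = 28.124997
roll angle φ = 20.495° = 0.35770523 rad
x = r_b·(cos φ + φ·sin φ) = 29.867186
y = r_b·(sin φ − φ·cos φ) = 0.423623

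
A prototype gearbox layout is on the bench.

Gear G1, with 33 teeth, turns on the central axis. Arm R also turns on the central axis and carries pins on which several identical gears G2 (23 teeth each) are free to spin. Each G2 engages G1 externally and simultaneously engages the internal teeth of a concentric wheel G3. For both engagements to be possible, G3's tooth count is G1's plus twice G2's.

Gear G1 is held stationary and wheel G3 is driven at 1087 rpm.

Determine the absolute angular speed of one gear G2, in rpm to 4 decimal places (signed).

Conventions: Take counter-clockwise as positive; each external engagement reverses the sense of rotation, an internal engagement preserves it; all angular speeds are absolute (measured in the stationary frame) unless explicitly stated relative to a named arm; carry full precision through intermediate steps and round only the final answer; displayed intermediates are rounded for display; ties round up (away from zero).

+1866.8043 rpm

topology: planetary set — G1 33T / G2 23T / G3 79T, arm = carrier (Willis)
normalise by the input: solve with ω_ring = 1, then scale by 1087 rpm
ring teeth: 33 + 2·23 = 79
33(ω_sun−ω_arm) = −79(ω_ring−ω_arm),  ω_sun = 0, ω_ring = 1
33(0−ω_arm) = −79(1−ω_arm)  ⇒  112·ω_arm = 79  ⇒  ω_arm = 79/112
sun–planet mesh: 33·(0−79/112) = −23·(ω_p−ω_arm)  ⇒  ω_p−ω_arm = 2607/2576
ω_p = 79/112 + 2607/2576 = 79/46
scale: ω_p = 79/46 × 1087 rpm = +1866.8043 rpm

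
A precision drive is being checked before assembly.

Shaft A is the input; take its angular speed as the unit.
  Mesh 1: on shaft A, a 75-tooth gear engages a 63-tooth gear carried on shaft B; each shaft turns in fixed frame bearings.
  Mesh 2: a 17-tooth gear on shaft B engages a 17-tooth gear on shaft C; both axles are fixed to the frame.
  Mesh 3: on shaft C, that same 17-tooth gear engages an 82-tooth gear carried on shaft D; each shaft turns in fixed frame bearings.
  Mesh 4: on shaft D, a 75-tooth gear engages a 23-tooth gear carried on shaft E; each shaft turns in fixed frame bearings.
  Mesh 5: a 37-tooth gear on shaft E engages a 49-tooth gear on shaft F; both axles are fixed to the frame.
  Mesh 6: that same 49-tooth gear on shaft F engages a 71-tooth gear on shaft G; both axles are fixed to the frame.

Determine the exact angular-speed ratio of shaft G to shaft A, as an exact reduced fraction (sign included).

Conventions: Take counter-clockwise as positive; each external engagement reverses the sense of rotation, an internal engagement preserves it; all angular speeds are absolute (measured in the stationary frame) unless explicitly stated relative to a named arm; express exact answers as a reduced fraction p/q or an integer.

393125/937342

class = fixed-axis compound train [6 meshes; 6 ratios multiply, 6 sense flips]
mesh 1 [75T→63T]: running ratio 25/21, sense −
mesh 2 [17T→17T]: running ratio 25/21, sense +
mesh 3 [17T→82T]: running ratio 425/1722, sense −
mesh 4 [75T→23T]: running ratio 10625/13202, sense +
mesh 5 [37T→49T]: running ratio 393125/646898, sense −
mesh 6 [49T→71T]: running ratio 393125/937342, sense +
ω_out/ω_in = 393125/937342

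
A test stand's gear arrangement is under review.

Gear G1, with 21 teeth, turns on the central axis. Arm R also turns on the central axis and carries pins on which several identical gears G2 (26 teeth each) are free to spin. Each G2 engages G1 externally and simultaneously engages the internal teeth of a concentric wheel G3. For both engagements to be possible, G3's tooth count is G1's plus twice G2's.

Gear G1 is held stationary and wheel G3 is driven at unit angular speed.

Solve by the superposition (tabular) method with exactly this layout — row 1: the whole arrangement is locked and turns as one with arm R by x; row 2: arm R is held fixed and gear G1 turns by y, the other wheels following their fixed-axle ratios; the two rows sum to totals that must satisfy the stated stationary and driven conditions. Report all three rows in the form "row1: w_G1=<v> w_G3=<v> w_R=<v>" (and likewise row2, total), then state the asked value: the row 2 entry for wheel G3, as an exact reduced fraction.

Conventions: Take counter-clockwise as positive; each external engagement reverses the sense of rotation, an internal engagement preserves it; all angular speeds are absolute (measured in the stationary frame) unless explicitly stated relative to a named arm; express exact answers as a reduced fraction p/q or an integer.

topology: planetary set — G1 21T / G2 26T / G3 73T, arm = carrier (Willis)
superposition row 1 [locked train]: every member turns x
row 2: sun turns y, ring = −(21/73)·y, arm 0
boundary: total ω_sun = x + y = 0 and total ω_ring = x − (21/73)·y = 1  ⇒  y = -73/94, x = 73/94
row 2 ring = −(21/73)·(-73/94) = 21/94
totals (row 1 + row 2): sun 73/94 + (-73/94) = 0, ring 73/94 + 21/94 = 1, arm 73/94 + 0 = 73/94
asked cell (row2, ring) = 21/94

row1: w_G1=73/94 w_G3=73/94 w_R=73/94
row2: w_G1=-73/94 w_G3=21/94 w_R=0
total: w_G1=0 w_G3=1 w_R=73/94
asked value: 21/94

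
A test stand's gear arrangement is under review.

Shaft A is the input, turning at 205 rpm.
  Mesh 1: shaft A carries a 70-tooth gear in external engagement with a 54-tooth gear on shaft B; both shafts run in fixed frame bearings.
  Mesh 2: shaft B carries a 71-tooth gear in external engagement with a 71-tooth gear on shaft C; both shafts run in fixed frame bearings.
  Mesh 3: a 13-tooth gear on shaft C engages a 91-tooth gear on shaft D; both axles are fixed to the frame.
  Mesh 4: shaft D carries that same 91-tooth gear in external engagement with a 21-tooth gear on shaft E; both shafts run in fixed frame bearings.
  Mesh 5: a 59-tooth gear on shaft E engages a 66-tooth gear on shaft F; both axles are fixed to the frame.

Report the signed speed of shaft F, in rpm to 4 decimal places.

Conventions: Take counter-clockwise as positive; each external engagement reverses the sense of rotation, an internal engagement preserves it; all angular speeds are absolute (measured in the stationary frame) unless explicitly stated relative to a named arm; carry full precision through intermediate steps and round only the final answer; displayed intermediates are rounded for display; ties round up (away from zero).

class = fixed-axis compound train [5 meshes; 5 ratios multiply, 5 sense flips]
mesh 1 [70T→54T]: ω = 205.0000×70/54 = 265.7407 rpm, sense flips to −
mesh 2 [71T→71T]: ω = 265.7407×71/71 = 265.7407 rpm, sense flips to +
mesh 3 [13T→91T]: ω = 265.7407×13/91 = 37.9630 rpm, sense flips to −
mesh 4 [91T→21T]: ω = 37.9630×91/21 = 164.5062 rpm, sense flips to +
mesh 5 [59T→66T]: ω = 164.5062×59/66 = 147.0585 rpm, sense flips to −
signed output speed = -147.0585 rpm

-147.0585 rpm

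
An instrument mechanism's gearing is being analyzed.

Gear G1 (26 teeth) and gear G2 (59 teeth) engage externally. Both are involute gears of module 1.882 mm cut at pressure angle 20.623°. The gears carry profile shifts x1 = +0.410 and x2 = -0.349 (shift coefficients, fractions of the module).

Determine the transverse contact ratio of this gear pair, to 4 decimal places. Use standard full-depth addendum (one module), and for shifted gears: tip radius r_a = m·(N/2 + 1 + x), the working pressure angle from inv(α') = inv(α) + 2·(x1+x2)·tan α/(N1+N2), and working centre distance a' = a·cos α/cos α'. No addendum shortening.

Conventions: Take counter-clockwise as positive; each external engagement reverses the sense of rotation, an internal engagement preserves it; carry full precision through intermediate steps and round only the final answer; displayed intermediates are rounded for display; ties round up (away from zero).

1.5972

recognized (one external pair, fixed centres): single-mesh tooth geometry, m = 1.882, N1 = 26, N2 = 59
base radii: r_b1 = 22.898175, r_b2 = 51.961244
tip radii: r_a1 = 27.119620, r_a2 = 56.744182
inv(α') = inv(20.623°) + 2·(+0.410-0.349)·tan α/(26+59) = 0.01693440  ⇒  α' = 20.83904°
a' = a·cos α / cos α' = 79.9850·cos 20.623°/cos 20.83904° = 80.099229
action lengths: √(r_a1²−r_b1²) = 14.530911, √(r_a2²−r_b2²) = 22.802003
base pitch p_b = π·m·cos α = 5.533595
CR = (14.530911 + 22.802003 − 80.099229·sin 20.83904°)/5.533595 = 1.597173
contact ratio ≈ 1.5972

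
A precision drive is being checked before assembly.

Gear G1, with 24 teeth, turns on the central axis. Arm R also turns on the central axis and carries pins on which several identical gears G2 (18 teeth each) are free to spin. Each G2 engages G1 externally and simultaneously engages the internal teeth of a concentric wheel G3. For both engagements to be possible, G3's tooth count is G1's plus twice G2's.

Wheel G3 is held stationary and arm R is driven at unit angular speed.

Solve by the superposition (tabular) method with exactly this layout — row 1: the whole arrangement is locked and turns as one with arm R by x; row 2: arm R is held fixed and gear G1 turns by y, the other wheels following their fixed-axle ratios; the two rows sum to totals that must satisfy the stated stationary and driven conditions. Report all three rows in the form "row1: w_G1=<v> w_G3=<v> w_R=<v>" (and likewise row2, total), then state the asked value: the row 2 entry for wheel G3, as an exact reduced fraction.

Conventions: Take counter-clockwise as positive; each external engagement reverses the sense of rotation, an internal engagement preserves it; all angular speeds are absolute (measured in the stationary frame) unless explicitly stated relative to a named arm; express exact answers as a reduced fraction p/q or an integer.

row1: w_G1=1 w_G3=1 w_R=1
row2: w_G1=5/2 w_G3=-1 w_R=0
total: w_G1=7/2 w_G3=0 w_R=1
asked value: -1

topology: planetary set — G1 24T / G2 18T / G3 60T, arm = carrier (Willis)
row 1: whole set turns with the arm by x
superposition row 2 [arm held]: sun y, ring −(24/60)·y, arm 0
boundary: total ω_ring = x − (24/60)·y = 0 and total ω_arm = x = 1  ⇒  y = 5/2, x = 1
row 2 ring = −(24/60)·5/2 = -1
totals (row 1 + row 2): sun 1 + 5/2 = 7/2, ring 1 + (-1) = 0, arm 1 + 0 = 1
asked cell (row2, ring) = -1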